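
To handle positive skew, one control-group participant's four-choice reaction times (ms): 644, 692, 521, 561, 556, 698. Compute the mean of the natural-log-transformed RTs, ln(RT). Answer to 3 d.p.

6.410

ln(RT): 6.4677, 6.5396, 6.2558, 6.3297, 6.3208, 6.5482
Σ ln(RT) = 38.4617
Mean = 38.4617/6 = 6.41029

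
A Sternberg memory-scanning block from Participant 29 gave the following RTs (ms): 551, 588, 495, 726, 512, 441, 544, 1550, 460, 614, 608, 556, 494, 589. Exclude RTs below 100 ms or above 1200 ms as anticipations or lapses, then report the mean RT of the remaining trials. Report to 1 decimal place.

552.2 ms

Excluded: 1550
Retained (n=13): Σ = 7178
Mean = 7178/13 = 552.1538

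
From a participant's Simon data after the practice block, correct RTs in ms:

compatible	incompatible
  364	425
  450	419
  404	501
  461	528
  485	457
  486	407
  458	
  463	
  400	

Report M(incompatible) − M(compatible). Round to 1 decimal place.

14.9 ms

M(compatible) = 3971/9 = 441.222
M(incompatible) = 2737/6 = 456.167
Difference = 456.167 − 441.222 = 14.944 ms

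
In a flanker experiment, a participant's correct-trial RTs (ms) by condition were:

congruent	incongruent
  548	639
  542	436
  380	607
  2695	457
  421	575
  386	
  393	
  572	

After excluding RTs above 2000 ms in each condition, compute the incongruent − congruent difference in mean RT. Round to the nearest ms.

80 ms

congruent: exclude 2695
M(congruent) = 3242/7 = 463.143
M(incongruent) = 2714/5 = 542.800
Difference = 542.800 − 463.143 = 79.657 ms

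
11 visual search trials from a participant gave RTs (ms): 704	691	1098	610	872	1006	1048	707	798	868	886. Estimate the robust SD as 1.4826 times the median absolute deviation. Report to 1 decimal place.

Sorted: 610, 691, 704, 707, 798, 868, 872, 886, 1006, 1048, 1098 → median = 868
|x − 868| sorted: 0, 4, 18, 70, 138, 161, 164, 177, 180, 230, 258 → MAD = 161
Robust SD ≈ 1.4826 × 161 = 238.699

238.7 ms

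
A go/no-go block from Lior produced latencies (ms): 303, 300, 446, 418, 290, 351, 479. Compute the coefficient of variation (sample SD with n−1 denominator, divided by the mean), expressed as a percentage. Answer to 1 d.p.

n = 7, Σ = 2587, M = 369.5714
Σ(x−M)² = 36109.714; s = √(36109.714/6) = 77.5776
CV = 77.5776 / 369.5714 = 0.20991 = 20.991%

21.0%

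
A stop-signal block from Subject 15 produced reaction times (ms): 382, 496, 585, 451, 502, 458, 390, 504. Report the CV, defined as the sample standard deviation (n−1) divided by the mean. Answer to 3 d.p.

0.141

n = 8, Σ = 3768, M = 471.0000
Σ(x−M)² = 30722.000; s = √(30722.000/7) = 66.2485
CV = 66.2485 / 471.0000 = 0.14065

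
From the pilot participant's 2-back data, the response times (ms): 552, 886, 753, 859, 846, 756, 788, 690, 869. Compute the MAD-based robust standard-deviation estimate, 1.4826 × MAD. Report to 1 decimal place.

105.3 ms

Sorted: 552, 690, 753, 756, 788, 846, 859, 869, 886 → median = 788
|x − 788| sorted: 0, 32, 35, 58, 71, 81, 98, 98, 236 → MAD = 71
Robust SD ≈ 1.4826 × 71 = 105.265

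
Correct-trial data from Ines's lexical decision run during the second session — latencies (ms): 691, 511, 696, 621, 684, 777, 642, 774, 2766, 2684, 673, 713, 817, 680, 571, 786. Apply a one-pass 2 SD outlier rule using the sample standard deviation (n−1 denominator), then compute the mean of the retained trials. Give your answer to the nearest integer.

n = 16, ΣRT = 15086, M = 942.875
Σ(x−M)² = 7356907.75; s = √(7356907.75/15) = 700.329
Cutoffs: 942.875 ± 2·700.329 → [-457.8, 2343.5]
Outside: 2684, 2766 → excluded.
Retained (n=14): Σ = 9636, mean = 9636/14 = 688.286

688 ms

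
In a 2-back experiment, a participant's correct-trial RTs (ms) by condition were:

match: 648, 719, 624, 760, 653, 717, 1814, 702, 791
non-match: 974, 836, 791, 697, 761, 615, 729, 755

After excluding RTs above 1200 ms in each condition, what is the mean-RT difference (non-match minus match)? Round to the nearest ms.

match: exclude 1814
M(match) = 5614/8 = 701.750
M(non-match) = 6158/8 = 769.750
Difference = 769.750 − 701.750 = 68.000 ms

68 ms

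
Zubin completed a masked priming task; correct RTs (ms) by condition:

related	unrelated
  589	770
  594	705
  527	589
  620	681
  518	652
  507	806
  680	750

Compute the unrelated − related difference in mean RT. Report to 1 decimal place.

131.1 ms

M(related) = 4035/7 = 576.429
M(unrelated) = 4953/7 = 707.571
Difference = 707.571 − 576.429 = 131.143 ms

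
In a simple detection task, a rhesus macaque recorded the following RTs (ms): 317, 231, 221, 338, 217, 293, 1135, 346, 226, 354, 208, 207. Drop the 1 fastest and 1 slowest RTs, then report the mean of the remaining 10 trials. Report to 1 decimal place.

275.1 ms

Sorted: 207, 208, 217, 221, 226, 231, 293, 317, 338, 346, 354, 1135
Drop lowest 1 (207) and highest 1 (1135)
Remaining (n=10): Σ = 2751, mean = 2751/10 = 275.100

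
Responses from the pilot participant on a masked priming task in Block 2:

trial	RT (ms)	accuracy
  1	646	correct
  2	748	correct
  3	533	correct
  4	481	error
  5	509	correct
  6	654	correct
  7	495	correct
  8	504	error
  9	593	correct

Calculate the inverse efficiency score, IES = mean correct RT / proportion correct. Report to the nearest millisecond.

Correct trials (n=7): 646, 748, 533, 509, 654, 495, 593
Mean correct RT = 4178/7 = 596.8571 ms
Proportion correct = 7/9
IES = 596.8571 / (7/9) = 767.388 ms

767 ms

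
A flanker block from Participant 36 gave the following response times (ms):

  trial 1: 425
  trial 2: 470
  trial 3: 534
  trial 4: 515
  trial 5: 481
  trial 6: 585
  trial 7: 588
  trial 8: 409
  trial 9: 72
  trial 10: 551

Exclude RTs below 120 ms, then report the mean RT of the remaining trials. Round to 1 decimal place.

506.4 ms

Excluded: 72
Retained (n=9): Σ = 4558
Mean = 4558/9 = 506.4444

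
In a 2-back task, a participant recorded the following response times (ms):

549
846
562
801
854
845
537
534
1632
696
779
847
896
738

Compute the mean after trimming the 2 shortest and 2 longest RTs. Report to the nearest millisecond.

752 ms

Sorted: 534, 537, 549, 562, 696, 738, 779, 801, 845, 846, 847, 854, 896, 1632
Drop lowest 2 (534, 537) and highest 2 (896, 1632)
Remaining (n=10): Σ = 7517, mean = 7517/10 = 751.700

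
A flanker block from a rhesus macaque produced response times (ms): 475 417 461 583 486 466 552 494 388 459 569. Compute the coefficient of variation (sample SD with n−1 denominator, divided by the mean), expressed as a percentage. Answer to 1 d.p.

12.5%

n = 11, Σ = 5350, M = 486.3636
Σ(x−M)² = 36956.545; s = √(36956.545/10) = 60.7919
CV = 60.7919 / 486.3636 = 0.12499 = 12.499%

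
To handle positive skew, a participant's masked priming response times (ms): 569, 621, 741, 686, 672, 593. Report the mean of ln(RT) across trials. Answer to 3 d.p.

ln(RT): 6.3439, 6.4313, 6.6080, 6.5309, 6.5103, 6.3852
Σ ln(RT) = 38.8095
Mean = 38.8095/6 = 6.46826

6.468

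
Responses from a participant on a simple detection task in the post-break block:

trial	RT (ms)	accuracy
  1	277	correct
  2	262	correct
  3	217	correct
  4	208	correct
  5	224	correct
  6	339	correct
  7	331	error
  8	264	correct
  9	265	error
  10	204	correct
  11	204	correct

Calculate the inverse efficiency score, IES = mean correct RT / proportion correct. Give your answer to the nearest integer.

299 ms

Correct trials (n=9): 277, 262, 217, 208, 224, 339, 264, 204, 204
Mean correct RT = 2199/9 = 244.3333 ms
Proportion correct = 9/11
IES = 244.3333 / (9/11) = 298.630 ms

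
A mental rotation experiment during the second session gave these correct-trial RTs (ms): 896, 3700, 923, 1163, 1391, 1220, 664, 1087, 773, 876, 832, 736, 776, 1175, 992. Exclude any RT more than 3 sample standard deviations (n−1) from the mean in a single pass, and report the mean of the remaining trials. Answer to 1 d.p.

n = 15, ΣRT = 17204, M = 1146.933
Σ(x−M)² = 7576908.93; s = √(7576908.93/14) = 735.668
Cutoffs: 1146.933 ± 3·735.668 → [-1060.1, 3353.9]
Outside: 3700 → excluded.
Retained (n=14): Σ = 13504, mean = 13504/14 = 964.571

964.6 ms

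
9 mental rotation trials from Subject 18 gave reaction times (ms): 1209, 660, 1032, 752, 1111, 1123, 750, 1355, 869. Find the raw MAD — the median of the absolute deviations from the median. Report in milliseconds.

Sorted: 660, 750, 752, 869, 1032, 1111, 1123, 1209, 1355 → median = 1032
|x − 1032|: 177, 372, 0, 280, 79, 91, 282, 323, 163
Sorted deviations: 0, 79, 91, 163, 177, 280, 282, 323, 372 → MAD = 177

177 ms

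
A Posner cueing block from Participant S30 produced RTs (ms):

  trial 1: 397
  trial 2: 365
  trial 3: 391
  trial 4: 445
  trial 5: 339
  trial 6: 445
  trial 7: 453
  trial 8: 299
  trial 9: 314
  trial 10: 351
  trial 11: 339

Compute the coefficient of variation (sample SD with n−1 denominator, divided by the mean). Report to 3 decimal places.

n = 11, Σ = 4138, M = 376.1818
Σ(x−M)² = 29373.636; s = √(29373.636/10) = 54.1975
CV = 54.1975 / 376.1818 = 0.14407

0.144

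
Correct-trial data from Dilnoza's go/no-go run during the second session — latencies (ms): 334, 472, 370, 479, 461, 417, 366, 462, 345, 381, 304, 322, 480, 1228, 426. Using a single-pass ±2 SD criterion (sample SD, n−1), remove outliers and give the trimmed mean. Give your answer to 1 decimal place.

n = 15, ΣRT = 6847, M = 456.467
Σ(x−M)² = 689209.73; s = √(689209.73/14) = 221.877
Cutoffs: 456.467 ± 2·221.877 → [12.7, 900.2]
Outside: 1228 → excluded.
Retained (n=14): Σ = 5619, mean = 5619/14 = 401.357

401.4 ms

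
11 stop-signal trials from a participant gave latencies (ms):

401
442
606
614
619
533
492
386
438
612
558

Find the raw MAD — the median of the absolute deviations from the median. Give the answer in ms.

81 ms

Sorted: 386, 401, 438, 442, 492, 533, 558, 606, 612, 614, 619 → median = 533
|x − 533|: 132, 91, 73, 81, 86, 0, 41, 147, 95, 79, 25
Sorted deviations: 0, 25, 41, 73, 79, 81, 86, 91, 95, 132, 147 → MAD = 81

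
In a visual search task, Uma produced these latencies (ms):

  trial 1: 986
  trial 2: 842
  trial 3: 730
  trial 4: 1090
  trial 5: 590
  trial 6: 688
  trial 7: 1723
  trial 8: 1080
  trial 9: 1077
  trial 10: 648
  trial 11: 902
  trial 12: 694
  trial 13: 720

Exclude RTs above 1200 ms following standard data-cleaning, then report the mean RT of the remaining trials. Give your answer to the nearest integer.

837 ms

Excluded: 1723
Retained (n=12): Σ = 10047
Mean = 10047/12 = 837.2500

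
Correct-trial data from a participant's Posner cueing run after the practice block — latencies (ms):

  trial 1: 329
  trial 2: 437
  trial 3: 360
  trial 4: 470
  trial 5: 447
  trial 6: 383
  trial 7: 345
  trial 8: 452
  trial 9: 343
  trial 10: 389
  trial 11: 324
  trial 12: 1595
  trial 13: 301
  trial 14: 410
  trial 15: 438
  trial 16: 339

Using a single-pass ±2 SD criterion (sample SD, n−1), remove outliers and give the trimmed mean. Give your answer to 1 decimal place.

n = 16, ΣRT = 7362, M = 460.125
Σ(x−M)² = 1415533.75; s = √(1415533.75/15) = 307.195
Cutoffs: 460.125 ± 2·307.195 → [-154.3, 1074.5]
Outside: 1595 → excluded.
Retained (n=15): Σ = 5767, mean = 5767/15 = 384.467

384.5 ms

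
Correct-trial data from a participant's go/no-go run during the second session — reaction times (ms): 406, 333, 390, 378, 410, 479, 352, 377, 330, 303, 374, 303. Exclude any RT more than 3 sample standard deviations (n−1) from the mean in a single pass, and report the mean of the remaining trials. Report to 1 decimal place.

369.6 ms

n = 12, ΣRT = 4435, M = 369.583
Σ(x−M)² = 27574.92; s = √(27574.92/11) = 50.068
Cutoffs: 369.583 ± 3·50.068 → [219.4, 519.8]
No RTs fall outside the cutoffs; all 12 retained. Mean = 4435/12 = 369.583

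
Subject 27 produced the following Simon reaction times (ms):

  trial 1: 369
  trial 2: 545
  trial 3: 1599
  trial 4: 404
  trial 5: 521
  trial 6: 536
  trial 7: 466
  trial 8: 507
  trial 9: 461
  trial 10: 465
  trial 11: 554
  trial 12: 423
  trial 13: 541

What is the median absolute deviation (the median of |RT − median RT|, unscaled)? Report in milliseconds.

42 ms

Sorted: 369, 404, 423, 461, 465, 466, 507, 521, 536, 541, 545, 554, 1599 → median = 507
|x − 507|: 138, 38, 1092, 103, 14, 29, 41, 0, 46, 42, 47, 84, 34
Sorted deviations: 0, 14, 29, 34, 38, 41, 42, 46, 47, 84, 103, 138, 1092 → MAD = 42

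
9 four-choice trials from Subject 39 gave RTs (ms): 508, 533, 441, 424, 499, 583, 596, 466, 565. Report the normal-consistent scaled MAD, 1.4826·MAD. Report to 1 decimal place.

Sorted: 424, 441, 466, 499, 508, 533, 565, 583, 596 → median = 508
|x − 508| sorted: 0, 9, 25, 42, 57, 67, 75, 84, 88 → MAD = 57
Robust SD ≈ 1.4826 × 57 = 84.508

84.5 ms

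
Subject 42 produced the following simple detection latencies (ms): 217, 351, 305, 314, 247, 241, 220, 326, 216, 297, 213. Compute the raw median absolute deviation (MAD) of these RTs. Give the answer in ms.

34 ms

Sorted: 213, 216, 217, 220, 241, 247, 297, 305, 314, 326, 351 → median = 247
|x − 247|: 30, 104, 58, 67, 0, 6, 27, 79, 31, 50, 34
Sorted deviations: 0, 6, 27, 30, 31, 34, 50, 58, 67, 79, 104 → MAD = 34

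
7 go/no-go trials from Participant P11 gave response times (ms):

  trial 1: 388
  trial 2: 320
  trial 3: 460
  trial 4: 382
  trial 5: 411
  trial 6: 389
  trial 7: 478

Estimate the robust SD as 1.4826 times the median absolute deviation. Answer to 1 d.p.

32.6 ms

Sorted: 320, 382, 388, 389, 411, 460, 478 → median = 389
|x − 389| sorted: 0, 1, 7, 22, 69, 71, 89 → MAD = 22
Robust SD ≈ 1.4826 × 22 = 32.617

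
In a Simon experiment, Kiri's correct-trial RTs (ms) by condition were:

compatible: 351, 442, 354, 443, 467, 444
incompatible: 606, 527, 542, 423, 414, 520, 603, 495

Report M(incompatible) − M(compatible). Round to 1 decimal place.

M(compatible) = 2501/6 = 416.833
M(incompatible) = 4130/8 = 516.250
Difference = 516.250 − 416.833 = 99.417 ms

99.4 ms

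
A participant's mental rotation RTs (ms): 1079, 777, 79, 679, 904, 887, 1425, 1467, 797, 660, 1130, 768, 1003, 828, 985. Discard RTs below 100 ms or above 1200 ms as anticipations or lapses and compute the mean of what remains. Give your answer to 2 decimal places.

Excluded: 79, 1425, 1467
Retained (n=12): Σ = 10497
Mean = 10497/12 = 874.7500

874.75 ms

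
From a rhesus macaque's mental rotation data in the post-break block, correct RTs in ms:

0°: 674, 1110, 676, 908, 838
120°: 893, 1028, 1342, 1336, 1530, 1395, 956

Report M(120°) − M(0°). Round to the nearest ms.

M(0°) = 4206/5 = 841.200
M(120°) = 8480/7 = 1211.429
Difference = 1211.429 − 841.200 = 370.229 ms

370 ms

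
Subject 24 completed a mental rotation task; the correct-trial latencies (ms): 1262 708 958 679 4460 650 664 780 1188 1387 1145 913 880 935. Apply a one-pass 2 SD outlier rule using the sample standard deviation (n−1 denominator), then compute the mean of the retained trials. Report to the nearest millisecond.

935 ms

n = 14, ΣRT = 16609, M = 1186.357
Σ(x−M)² = 12260235.21; s = √(12260235.21/13) = 971.131
Cutoffs: 1186.357 ± 2·971.131 → [-755.9, 3128.6]
Outside: 4460 → excluded.
Retained (n=13): Σ = 12149, mean = 12149/13 = 934.538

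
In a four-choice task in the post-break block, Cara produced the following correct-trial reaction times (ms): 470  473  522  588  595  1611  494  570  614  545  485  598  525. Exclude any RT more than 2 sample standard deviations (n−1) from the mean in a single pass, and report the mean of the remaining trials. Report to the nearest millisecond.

n = 13, ΣRT = 8090, M = 622.308
Σ(x−M)² = 1089144.77; s = √(1089144.77/12) = 301.267
Cutoffs: 622.308 ± 2·301.267 → [19.8, 1224.8]
Outside: 1611 → excluded.
Retained (n=12): Σ = 6479, mean = 6479/12 = 539.917

540 ms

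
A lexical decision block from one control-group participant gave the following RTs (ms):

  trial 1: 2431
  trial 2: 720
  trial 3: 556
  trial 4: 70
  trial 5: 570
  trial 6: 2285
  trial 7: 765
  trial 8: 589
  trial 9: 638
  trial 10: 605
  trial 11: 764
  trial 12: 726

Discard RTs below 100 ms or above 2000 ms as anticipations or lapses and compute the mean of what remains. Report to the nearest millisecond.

Excluded: 70, 2285, 2431
Retained (n=9): Σ = 5933
Mean = 5933/9 = 659.2222

659 ms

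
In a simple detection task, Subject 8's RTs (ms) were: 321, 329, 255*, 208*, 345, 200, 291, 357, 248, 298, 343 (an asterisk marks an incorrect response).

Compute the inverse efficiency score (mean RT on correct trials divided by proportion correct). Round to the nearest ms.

371 ms

Correct trials (n=9): 321, 329, 345, 200, 291, 357, 248, 298, 343
Mean correct RT = 2732/9 = 303.5556 ms
Proportion correct = 9/11
IES = 303.5556 / (9/11) = 371.012 ms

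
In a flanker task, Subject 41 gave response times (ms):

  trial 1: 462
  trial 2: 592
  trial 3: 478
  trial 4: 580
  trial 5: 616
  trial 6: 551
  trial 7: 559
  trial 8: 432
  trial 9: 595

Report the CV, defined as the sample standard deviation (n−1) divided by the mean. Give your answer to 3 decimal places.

n = 9, Σ = 4865, M = 540.5556
Σ(x−M)² = 35176.222; s = √(35176.222/8) = 66.3101
CV = 66.3101 / 540.5556 = 0.12267

0.123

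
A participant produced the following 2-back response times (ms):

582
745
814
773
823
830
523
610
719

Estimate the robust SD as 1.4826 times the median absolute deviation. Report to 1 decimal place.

115.6 ms

Sorted: 523, 582, 610, 719, 745, 773, 814, 823, 830 → median = 745
|x − 745| sorted: 0, 26, 28, 69, 78, 85, 135, 163, 222 → MAD = 78
Robust SD ≈ 1.4826 × 78 = 115.643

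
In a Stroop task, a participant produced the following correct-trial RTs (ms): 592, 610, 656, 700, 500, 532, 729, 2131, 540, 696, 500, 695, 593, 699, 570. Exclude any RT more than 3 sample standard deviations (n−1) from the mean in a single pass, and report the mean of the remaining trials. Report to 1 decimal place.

615.1 ms

n = 15, ΣRT = 10743, M = 716.200
Σ(x−M)² = 2228580.40; s = √(2228580.40/14) = 398.979
Cutoffs: 716.200 ± 3·398.979 → [-480.7, 1913.1]
Outside: 2131 → excluded.
Retained (n=14): Σ = 8612, mean = 8612/14 = 615.143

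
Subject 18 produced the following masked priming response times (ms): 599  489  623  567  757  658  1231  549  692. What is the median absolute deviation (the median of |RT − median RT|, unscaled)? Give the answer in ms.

Sorted: 489, 549, 567, 599, 623, 658, 692, 757, 1231 → median = 623
|x − 623|: 24, 134, 0, 56, 134, 35, 608, 74, 69
Sorted deviations: 0, 24, 35, 56, 69, 74, 134, 134, 608 → MAD = 69

69 ms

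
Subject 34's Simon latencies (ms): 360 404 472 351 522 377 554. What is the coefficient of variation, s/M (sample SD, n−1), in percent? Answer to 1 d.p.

n = 7, Σ = 3040, M = 434.2857
Σ(x−M)² = 40101.429; s = √(40101.429/6) = 81.7531
CV = 81.7531 / 434.2857 = 0.18825 = 18.825%

18.8%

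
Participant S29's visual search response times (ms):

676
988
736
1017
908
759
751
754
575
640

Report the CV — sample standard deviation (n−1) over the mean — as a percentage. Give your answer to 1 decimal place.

n = 10, Σ = 7804, M = 780.4000
Σ(x−M)² = 192150.400; s = √(192150.400/9) = 146.1165
CV = 146.1165 / 780.4000 = 0.18723 = 18.723%

18.7%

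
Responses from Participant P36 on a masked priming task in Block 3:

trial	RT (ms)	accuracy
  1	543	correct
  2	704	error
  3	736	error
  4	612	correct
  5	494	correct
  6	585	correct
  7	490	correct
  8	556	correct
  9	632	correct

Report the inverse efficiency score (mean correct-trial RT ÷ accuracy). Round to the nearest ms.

Correct trials (n=7): 543, 612, 494, 585, 490, 556, 632
Mean correct RT = 3912/7 = 558.8571 ms
Proportion correct = 7/9
IES = 558.8571 / (7/9) = 718.531 ms

719 ms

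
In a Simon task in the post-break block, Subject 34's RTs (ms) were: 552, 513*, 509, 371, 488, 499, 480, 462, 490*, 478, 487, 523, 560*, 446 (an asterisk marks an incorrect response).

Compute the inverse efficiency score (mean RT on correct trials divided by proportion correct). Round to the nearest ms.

613 ms

Correct trials (n=11): 552, 509, 371, 488, 499, 480, 462, 478, 487, 523, 446
Mean correct RT = 5295/11 = 481.3636 ms
Proportion correct = 11/14
IES = 481.3636 / (11/14) = 612.645 ms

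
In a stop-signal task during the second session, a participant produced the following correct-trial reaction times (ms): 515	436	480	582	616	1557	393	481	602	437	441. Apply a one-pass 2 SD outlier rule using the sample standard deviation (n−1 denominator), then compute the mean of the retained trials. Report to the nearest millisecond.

498 ms

n = 11, ΣRT = 6540, M = 594.545
Σ(x−M)² = 1073486.73; s = √(1073486.73/10) = 327.641
Cutoffs: 594.545 ± 2·327.641 → [-60.7, 1249.8]
Outside: 1557 → excluded.
Retained (n=10): Σ = 4983, mean = 4983/10 = 498.300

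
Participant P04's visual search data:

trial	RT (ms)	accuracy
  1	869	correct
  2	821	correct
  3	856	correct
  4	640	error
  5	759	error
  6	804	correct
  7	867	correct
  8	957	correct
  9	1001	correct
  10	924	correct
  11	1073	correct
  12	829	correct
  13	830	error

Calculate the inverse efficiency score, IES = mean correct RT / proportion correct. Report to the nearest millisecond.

1170 ms

Correct trials (n=10): 869, 821, 856, 804, 867, 957, 1001, 924, 1073, 829
Mean correct RT = 9001/10 = 900.1000 ms
Proportion correct = 10/13
IES = 900.1000 / (10/13) = 1170.130 ms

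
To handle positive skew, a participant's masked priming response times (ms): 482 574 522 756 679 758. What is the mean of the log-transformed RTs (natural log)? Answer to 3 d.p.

6.428

ln(RT): 6.1779, 6.3526, 6.2577, 6.6280, 6.5206, 6.6307
Σ ln(RT) = 38.5676
Mean = 38.5676/6 = 6.42793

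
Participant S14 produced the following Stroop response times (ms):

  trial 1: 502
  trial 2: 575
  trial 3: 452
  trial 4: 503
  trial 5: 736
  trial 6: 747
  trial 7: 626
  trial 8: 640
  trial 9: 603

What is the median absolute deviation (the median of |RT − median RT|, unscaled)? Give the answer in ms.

Sorted: 452, 502, 503, 575, 603, 626, 640, 736, 747 → median = 603
|x − 603|: 101, 28, 151, 100, 133, 144, 23, 37, 0
Sorted deviations: 0, 23, 28, 37, 100, 101, 133, 144, 151 → MAD = 100

100 ms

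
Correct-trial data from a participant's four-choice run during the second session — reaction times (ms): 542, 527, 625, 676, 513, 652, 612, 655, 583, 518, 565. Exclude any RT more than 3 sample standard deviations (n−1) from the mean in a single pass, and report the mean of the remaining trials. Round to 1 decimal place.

588.0 ms

n = 11, ΣRT = 6468, M = 588.000
Σ(x−M)² = 35190.00; s = √(35190.00/10) = 59.321
Cutoffs: 588.000 ± 3·59.321 → [410.0, 766.0]
No RTs fall outside the cutoffs; all 11 retained. Mean = 6468/11 = 588.000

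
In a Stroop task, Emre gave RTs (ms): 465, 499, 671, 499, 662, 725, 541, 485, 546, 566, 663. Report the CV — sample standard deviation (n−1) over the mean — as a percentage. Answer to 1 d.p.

15.6%

n = 11, Σ = 6322, M = 574.7273
Σ(x−M)² = 80858.182; s = √(80858.182/10) = 89.9212
CV = 89.9212 / 574.7273 = 0.15646 = 15.646%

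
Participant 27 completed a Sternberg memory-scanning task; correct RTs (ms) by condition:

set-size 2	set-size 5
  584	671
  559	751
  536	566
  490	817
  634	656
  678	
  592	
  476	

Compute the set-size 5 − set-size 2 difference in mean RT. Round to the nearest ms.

124 ms

M(set-size 2) = 4549/8 = 568.625
M(set-size 5) = 3461/5 = 692.200
Difference = 692.200 − 568.625 = 123.575 ms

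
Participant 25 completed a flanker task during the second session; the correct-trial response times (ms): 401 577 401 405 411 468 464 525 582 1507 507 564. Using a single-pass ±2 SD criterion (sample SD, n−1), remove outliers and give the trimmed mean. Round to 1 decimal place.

n = 12, ΣRT = 6812, M = 567.667
Σ(x−M)² = 1015394.67; s = √(1015394.67/11) = 303.823
Cutoffs: 567.667 ± 2·303.823 → [-40.0, 1175.3]
Outside: 1507 → excluded.
Retained (n=11): Σ = 5305, mean = 5305/11 = 482.273

482.3 ms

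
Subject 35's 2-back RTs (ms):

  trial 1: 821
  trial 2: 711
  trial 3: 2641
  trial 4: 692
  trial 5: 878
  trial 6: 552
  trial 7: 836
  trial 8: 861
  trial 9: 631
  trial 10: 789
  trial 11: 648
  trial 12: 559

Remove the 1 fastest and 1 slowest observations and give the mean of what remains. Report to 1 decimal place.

742.6 ms

Sorted: 552, 559, 631, 648, 692, 711, 789, 821, 836, 861, 878, 2641
Drop lowest 1 (552) and highest 1 (2641)
Remaining (n=10): Σ = 7426, mean = 7426/10 = 742.600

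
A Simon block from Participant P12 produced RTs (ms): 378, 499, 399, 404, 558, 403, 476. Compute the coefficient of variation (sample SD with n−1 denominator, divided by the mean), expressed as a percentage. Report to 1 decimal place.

15.0%

n = 7, Σ = 3117, M = 445.2857
Σ(x−M)² = 26695.429; s = √(26695.429/6) = 66.7026
CV = 66.7026 / 445.2857 = 0.14980 = 14.980%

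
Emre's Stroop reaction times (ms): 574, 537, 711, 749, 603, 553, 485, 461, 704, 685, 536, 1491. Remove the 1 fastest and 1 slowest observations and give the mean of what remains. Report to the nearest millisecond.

614 ms

Sorted: 461, 485, 536, 537, 553, 574, 603, 685, 704, 711, 749, 1491
Drop lowest 1 (461) and highest 1 (1491)
Remaining (n=10): Σ = 6137, mean = 6137/10 = 613.700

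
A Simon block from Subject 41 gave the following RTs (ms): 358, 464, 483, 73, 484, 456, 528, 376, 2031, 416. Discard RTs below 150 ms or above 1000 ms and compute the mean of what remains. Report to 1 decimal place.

445.6 ms

Excluded: 73, 2031
Retained (n=8): Σ = 3565
Mean = 3565/8 = 445.6250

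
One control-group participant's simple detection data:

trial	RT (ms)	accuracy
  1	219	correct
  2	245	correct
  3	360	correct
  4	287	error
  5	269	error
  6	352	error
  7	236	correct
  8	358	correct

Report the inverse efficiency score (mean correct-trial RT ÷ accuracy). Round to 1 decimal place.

453.8 ms

Correct trials (n=5): 219, 245, 360, 236, 358
Mean correct RT = 1418/5 = 283.6000 ms
Proportion correct = 5/8
IES = 283.6000 / (5/8) = 453.760 ms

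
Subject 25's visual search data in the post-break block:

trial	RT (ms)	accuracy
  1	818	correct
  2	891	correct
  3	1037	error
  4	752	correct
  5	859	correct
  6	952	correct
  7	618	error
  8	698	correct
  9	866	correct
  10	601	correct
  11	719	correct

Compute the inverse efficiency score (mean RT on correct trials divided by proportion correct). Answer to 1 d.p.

971.8 ms

Correct trials (n=9): 818, 891, 752, 859, 952, 698, 866, 601, 719
Mean correct RT = 7156/9 = 795.1111 ms
Proportion correct = 9/11
IES = 795.1111 / (9/11) = 971.802 ms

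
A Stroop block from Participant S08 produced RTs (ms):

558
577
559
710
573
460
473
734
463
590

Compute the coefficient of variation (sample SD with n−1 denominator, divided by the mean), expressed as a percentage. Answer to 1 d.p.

n = 10, Σ = 5697, M = 569.7000
Σ(x−M)² = 80176.100; s = √(80176.100/9) = 94.3846
CV = 94.3846 / 569.7000 = 0.16567 = 16.567%

16.6%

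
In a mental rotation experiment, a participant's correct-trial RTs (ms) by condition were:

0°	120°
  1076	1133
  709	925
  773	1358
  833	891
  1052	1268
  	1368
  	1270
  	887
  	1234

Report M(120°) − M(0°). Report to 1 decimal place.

M(0°) = 4443/5 = 888.600
M(120°) = 10334/9 = 1148.222
Difference = 1148.222 − 888.600 = 259.622 ms

259.6 ms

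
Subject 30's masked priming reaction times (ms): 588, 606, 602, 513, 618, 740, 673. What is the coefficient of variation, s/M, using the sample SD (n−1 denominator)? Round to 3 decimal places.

0.114

n = 7, Σ = 4340, M = 620.0000
Σ(x−M)² = 30206.000; s = √(30206.000/6) = 70.9530
CV = 70.9530 / 620.0000 = 0.11444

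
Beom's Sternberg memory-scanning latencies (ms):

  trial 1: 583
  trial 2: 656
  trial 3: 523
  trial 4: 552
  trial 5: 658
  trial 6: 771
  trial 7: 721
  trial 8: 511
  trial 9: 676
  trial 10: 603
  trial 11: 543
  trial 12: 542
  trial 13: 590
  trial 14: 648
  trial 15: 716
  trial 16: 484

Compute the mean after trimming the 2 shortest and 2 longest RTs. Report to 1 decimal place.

607.5 ms

Sorted: 484, 511, 523, 542, 543, 552, 583, 590, 603, 648, 656, 658, 676, 716, 721, 771
Drop lowest 2 (484, 511) and highest 2 (721, 771)
Remaining (n=12): Σ = 7290, mean = 7290/12 = 607.500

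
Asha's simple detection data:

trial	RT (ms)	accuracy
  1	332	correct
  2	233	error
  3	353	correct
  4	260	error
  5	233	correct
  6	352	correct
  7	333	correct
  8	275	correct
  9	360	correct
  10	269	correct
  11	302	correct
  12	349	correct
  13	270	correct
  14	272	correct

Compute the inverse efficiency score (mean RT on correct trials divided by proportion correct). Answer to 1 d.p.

Correct trials (n=12): 332, 353, 233, 352, 333, 275, 360, 269, 302, 349, 270, 272
Mean correct RT = 3700/12 = 308.3333 ms
Proportion correct = 12/14
IES = 308.3333 / (12/14) = 359.722 ms

359.7 ms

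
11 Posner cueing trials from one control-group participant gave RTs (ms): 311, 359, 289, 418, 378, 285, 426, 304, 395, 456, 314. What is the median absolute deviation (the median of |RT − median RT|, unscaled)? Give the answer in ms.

Sorted: 285, 289, 304, 311, 314, 359, 378, 395, 418, 426, 456 → median = 359
|x − 359|: 48, 0, 70, 59, 19, 74, 67, 55, 36, 97, 45
Sorted deviations: 0, 19, 36, 45, 48, 55, 59, 67, 70, 74, 97 → MAD = 55

55 ms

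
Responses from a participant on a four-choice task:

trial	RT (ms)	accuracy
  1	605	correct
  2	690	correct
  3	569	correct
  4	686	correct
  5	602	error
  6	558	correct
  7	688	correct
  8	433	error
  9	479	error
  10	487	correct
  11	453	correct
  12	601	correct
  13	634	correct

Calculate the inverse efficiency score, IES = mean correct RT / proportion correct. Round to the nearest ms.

Correct trials (n=10): 605, 690, 569, 686, 558, 688, 487, 453, 601, 634
Mean correct RT = 5971/10 = 597.1000 ms
Proportion correct = 10/13
IES = 597.1000 / (10/13) = 776.230 ms

776 ms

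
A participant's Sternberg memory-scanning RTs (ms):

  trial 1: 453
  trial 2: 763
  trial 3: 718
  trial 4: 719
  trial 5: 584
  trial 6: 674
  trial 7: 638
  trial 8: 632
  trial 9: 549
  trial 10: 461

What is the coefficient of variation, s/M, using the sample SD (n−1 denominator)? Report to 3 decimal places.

n = 10, Σ = 6191, M = 619.1000
Σ(x−M)² = 102736.900; s = √(102736.900/9) = 106.8420
CV = 106.8420 / 619.1000 = 0.17258

0.173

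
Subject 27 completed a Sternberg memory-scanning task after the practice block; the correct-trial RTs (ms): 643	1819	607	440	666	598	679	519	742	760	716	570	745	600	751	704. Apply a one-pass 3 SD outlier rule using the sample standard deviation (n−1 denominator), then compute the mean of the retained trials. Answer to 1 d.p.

649.3 ms

n = 16, ΣRT = 11559, M = 722.438
Σ(x−M)² = 1405527.94; s = √(1405527.94/15) = 306.108
Cutoffs: 722.438 ± 3·306.108 → [-195.9, 1640.8]
Outside: 1819 → excluded.
Retained (n=15): Σ = 9740, mean = 9740/15 = 649.333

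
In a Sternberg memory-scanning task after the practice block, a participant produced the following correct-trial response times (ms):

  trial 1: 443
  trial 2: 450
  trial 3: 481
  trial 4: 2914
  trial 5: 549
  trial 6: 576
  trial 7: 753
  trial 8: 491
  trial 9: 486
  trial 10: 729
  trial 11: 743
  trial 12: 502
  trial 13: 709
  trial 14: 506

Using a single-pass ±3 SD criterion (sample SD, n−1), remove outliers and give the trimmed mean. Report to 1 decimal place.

n = 14, ΣRT = 10332, M = 738.000
Σ(x−M)² = 5268164.00; s = √(5268164.00/13) = 636.587
Cutoffs: 738.000 ± 3·636.587 → [-1171.8, 2647.8]
Outside: 2914 → excluded.
Retained (n=13): Σ = 7418, mean = 7418/13 = 570.615

570.6 ms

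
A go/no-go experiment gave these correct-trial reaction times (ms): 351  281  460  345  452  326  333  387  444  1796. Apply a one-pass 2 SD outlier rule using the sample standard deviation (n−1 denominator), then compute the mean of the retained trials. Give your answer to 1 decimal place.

375.4 ms

n = 10, ΣRT = 5175, M = 517.500
Σ(x−M)² = 1848714.50; s = √(1848714.50/9) = 453.225
Cutoffs: 517.500 ± 2·453.225 → [-388.9, 1423.9]
Outside: 1796 → excluded.
Retained (n=9): Σ = 3379, mean = 3379/9 = 375.444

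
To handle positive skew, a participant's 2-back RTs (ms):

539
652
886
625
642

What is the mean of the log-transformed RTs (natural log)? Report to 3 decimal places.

ln(RT): 6.2897, 6.4800, 6.7867, 6.4378, 6.4646
Σ ln(RT) = 32.4588
Mean = 32.4588/5 = 6.49176

6.492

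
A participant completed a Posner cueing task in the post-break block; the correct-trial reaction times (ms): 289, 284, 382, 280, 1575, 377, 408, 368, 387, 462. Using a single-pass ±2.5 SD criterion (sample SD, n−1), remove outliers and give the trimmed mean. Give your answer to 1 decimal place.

359.7 ms

n = 10, ΣRT = 4812, M = 481.200
Σ(x−M)² = 1360821.60; s = √(1360821.60/9) = 388.848
Cutoffs: 481.200 ± 2.5·388.848 → [-490.9, 1453.3]
Outside: 1575 → excluded.
Retained (n=9): Σ = 3237, mean = 3237/9 = 359.667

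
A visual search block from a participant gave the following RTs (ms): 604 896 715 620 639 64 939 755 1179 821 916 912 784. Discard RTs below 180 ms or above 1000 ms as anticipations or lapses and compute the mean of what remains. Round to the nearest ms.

Excluded: 64, 1179
Retained (n=11): Σ = 8601
Mean = 8601/11 = 781.9091

782 ms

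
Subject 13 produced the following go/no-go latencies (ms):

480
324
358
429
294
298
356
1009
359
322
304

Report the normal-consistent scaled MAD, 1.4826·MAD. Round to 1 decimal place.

77.1 ms

Sorted: 294, 298, 304, 322, 324, 356, 358, 359, 429, 480, 1009 → median = 356
|x − 356| sorted: 0, 2, 3, 32, 34, 52, 58, 62, 73, 124, 653 → MAD = 52
Robust SD ≈ 1.4826 × 52 = 77.095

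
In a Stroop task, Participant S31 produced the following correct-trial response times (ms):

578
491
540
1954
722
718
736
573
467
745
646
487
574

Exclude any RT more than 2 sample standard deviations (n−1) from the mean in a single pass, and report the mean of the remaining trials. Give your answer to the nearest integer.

n = 13, ΣRT = 9231, M = 710.077
Σ(x−M)² = 1794068.92; s = √(1794068.92/12) = 386.660
Cutoffs: 710.077 ± 2·386.660 → [-63.2, 1483.4]
Outside: 1954 → excluded.
Retained (n=12): Σ = 7277, mean = 7277/12 = 606.417

606 ms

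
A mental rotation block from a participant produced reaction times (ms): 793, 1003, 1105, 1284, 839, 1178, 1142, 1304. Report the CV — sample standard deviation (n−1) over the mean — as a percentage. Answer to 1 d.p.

n = 8, Σ = 8648, M = 1081.0000
Σ(x−M)² = 252236.000; s = √(252236.000/7) = 189.8255
CV = 189.8255 / 1081.0000 = 0.17560 = 17.560%

17.6%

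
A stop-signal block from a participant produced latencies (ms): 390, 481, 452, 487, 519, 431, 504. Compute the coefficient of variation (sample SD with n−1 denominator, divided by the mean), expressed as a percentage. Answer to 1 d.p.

n = 7, Σ = 3264, M = 466.2857
Σ(x−M)² = 12115.429; s = √(12115.429/6) = 44.9359
CV = 44.9359 / 466.2857 = 0.09637 = 9.637%

9.6%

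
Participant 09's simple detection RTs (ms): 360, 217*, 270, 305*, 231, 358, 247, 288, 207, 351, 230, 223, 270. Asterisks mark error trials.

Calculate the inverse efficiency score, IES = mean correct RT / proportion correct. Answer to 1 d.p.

326.1 ms

Correct trials (n=11): 360, 270, 231, 358, 247, 288, 207, 351, 230, 223, 270
Mean correct RT = 3035/11 = 275.9091 ms
Proportion correct = 11/13
IES = 275.9091 / (11/13) = 326.074 ms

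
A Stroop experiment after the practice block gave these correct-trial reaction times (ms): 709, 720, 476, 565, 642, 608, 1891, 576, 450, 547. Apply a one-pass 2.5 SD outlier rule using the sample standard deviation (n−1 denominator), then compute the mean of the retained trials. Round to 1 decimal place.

n = 10, ΣRT = 7184, M = 718.400
Σ(x−M)² = 1597090.40; s = √(1597090.40/9) = 421.253
Cutoffs: 718.400 ± 2.5·421.253 → [-334.7, 1771.5]
Outside: 1891 → excluded.
Retained (n=9): Σ = 5293, mean = 5293/9 = 588.111

588.1 ms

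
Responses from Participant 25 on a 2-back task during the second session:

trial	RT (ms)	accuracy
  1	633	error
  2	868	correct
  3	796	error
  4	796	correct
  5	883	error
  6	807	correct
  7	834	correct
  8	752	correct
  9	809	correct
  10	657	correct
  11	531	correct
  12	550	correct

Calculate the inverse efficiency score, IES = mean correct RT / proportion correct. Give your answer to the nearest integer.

978 ms

Correct trials (n=9): 868, 796, 807, 834, 752, 809, 657, 531, 550
Mean correct RT = 6604/9 = 733.7778 ms
Proportion correct = 9/12
IES = 733.7778 / (9/12) = 978.370 ms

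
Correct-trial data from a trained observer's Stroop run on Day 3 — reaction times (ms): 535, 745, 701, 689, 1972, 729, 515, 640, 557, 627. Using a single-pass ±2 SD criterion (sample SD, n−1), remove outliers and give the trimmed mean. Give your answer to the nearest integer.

638 ms

n = 10, ΣRT = 7710, M = 771.000
Σ(x−M)² = 1661390.00; s = √(1661390.00/9) = 429.650
Cutoffs: 771.000 ± 2·429.650 → [-88.3, 1630.3]
Outside: 1972 → excluded.
Retained (n=9): Σ = 5738, mean = 5738/9 = 637.556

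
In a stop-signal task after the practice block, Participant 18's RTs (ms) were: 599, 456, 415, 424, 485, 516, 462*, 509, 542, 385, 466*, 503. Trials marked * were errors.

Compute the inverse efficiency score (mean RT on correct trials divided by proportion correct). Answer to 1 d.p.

580.1 ms

Correct trials (n=10): 599, 456, 415, 424, 485, 516, 509, 542, 385, 503
Mean correct RT = 4834/10 = 483.4000 ms
Proportion correct = 10/12
IES = 483.4000 / (10/12) = 580.080 ms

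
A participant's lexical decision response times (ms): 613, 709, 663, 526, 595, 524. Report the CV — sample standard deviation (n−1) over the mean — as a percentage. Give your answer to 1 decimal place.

n = 6, Σ = 3630, M = 605.0000
Σ(x−M)² = 27146.000; s = √(27146.000/5) = 73.6831
CV = 73.6831 / 605.0000 = 0.12179 = 12.179%

12.2%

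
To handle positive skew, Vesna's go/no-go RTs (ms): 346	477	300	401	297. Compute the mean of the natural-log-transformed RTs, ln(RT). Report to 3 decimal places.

5.881

ln(RT): 5.8464, 6.1675, 5.7038, 5.9940, 5.6937
Σ ln(RT) = 29.4054
Mean = 29.4054/5 = 5.88109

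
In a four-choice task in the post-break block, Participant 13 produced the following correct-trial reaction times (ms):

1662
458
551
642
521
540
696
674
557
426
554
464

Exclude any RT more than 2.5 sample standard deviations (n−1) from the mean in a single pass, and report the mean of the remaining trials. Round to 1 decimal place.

553.0 ms

n = 12, ΣRT = 7745, M = 645.417
Σ(x−M)² = 1204690.92; s = √(1204690.92/11) = 330.934
Cutoffs: 645.417 ± 2.5·330.934 → [-181.9, 1472.8]
Outside: 1662 → excluded.
Retained (n=11): Σ = 6083, mean = 6083/11 = 553.000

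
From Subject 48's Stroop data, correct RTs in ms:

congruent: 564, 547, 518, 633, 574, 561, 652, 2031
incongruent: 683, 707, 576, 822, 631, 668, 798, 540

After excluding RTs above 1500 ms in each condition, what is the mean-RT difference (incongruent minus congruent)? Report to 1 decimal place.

congruent: exclude 2031
M(congruent) = 4049/7 = 578.429
M(incongruent) = 5425/8 = 678.125
Difference = 678.125 − 578.429 = 99.696 ms

99.7 ms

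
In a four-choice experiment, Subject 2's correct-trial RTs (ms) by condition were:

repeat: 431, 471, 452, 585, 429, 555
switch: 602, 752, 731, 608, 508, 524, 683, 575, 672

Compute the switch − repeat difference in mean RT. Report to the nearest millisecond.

M(repeat) = 2923/6 = 487.167
M(switch) = 5655/9 = 628.333
Difference = 628.333 − 487.167 = 141.167 ms

141 ms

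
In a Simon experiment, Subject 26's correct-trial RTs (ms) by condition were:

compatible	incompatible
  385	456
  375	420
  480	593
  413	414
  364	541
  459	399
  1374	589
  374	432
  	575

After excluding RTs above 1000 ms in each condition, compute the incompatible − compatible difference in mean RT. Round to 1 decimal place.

83.9 ms

compatible: exclude 1374
M(compatible) = 2850/7 = 407.143
M(incompatible) = 4419/9 = 491.000
Difference = 491.000 − 407.143 = 83.857 ms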